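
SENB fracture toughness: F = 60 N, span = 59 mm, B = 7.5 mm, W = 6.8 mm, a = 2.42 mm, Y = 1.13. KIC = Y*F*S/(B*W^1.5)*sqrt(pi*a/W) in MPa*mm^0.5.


KIC = 1.13*60*59/(7.5*6.8^1.5)*sqrt(pi*2.42/6.8) = 31.8

31.8


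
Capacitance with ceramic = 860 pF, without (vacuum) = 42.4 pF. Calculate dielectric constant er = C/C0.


er = 860 / 42.4 = 20.28

20.28


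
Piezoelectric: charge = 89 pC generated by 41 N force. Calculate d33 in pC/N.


d33 = 89 / 41 = 2.2 pC/N

2.2


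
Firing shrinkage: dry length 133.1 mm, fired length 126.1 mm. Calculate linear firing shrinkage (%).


FS = (133.1 - 126.1) / 133.1 * 100 = 5.26%

5.26


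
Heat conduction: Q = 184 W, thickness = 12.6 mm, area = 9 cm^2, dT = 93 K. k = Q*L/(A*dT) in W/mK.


k = 184*12.6/1000/(9/10000*93) = 27.7 W/mK

27.7


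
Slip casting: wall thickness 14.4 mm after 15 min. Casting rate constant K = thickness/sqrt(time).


K = 14.4 / sqrt(15) = 14.4 / 3.873 = 3.718 mm/min^0.5

3.718


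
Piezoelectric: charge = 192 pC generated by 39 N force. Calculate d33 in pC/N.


d33 = 192 / 39 = 4.9 pC/N

4.9


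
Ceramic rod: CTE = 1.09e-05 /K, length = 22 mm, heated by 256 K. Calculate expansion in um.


dL = 1.09e-05 * 22 * 256 * 1000 = 61.389 um

61.389


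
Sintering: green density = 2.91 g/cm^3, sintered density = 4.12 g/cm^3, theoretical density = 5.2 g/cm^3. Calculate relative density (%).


Relative = 4.12 / 5.2 * 100 = 79.2%

79.2


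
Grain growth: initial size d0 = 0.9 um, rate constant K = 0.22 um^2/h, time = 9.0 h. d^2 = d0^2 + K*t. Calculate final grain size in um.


d^2 = 0.9^2 + 0.22*9.0 = 2.79
d = sqrt(2.79) = 1.67 um

1.67


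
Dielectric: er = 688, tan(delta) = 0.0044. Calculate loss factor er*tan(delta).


Loss = 688 * 0.0044 = 3.027

3.027


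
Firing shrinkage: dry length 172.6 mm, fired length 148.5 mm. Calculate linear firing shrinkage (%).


FS = (172.6 - 148.5) / 172.6 * 100 = 13.96%

13.96


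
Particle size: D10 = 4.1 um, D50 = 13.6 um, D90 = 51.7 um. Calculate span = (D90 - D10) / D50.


Span = (51.7 - 4.1) / 13.6 = 47.6 / 13.6 = 3.5

3.5


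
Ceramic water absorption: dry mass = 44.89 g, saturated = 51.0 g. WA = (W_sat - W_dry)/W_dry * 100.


WA = (51.0 - 44.89) / 44.89 * 100 = 13.61%

13.61


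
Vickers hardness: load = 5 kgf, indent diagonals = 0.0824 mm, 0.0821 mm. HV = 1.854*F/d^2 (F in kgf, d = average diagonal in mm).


d_avg = (0.0824+0.0821)/2 = 0.08225 mm
HV = 1.854*5/0.08225^2 = 1370

1370


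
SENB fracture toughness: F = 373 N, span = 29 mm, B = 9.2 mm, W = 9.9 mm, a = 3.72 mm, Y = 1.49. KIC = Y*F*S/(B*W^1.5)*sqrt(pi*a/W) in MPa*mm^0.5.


KIC = 1.49*373*29/(9.2*9.9^1.5)*sqrt(pi*3.72/9.9) = 61.11

61.11


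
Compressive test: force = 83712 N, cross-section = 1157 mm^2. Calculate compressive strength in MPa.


CS = 83712 / 1157 = 72.4 MPa

72.4


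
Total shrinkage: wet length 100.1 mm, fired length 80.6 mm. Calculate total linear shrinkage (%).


TS = (100.1 - 80.6) / 100.1 * 100 = 19.48%

19.48


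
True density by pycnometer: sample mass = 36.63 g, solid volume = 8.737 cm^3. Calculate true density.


TD = 36.63 / 8.737 = 4.193 g/cm^3

4.193


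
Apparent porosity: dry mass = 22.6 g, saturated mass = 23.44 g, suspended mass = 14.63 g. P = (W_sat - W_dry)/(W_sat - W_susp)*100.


P = (23.44 - 22.6) / (23.44 - 14.63) * 100 = 0.84 / 8.81 * 100 = 9.5%

9.5


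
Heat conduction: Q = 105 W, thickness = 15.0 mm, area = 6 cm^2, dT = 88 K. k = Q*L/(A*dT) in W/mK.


k = 105*15.0/1000/(6/10000*88) = 29.83 W/mK

29.83


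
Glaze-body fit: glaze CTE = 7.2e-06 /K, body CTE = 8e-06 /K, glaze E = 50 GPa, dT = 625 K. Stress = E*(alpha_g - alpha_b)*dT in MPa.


Stress = 50*1000*(7.2e-06 - 8e-06)*625 = -25.0 MPa

-25.0


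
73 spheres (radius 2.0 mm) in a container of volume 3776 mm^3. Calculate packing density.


V_sphere = 4/3*pi*2.0^3 = 33.5103 mm^3
Total V = 73*33.5103 = 2446.2519 mm^3
PD = 2446.2519 / 3776 = 0.648

0.648


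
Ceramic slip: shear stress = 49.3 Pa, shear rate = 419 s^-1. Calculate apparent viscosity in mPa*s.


eta = tau/gamma * 1000 = 49.3/419 * 1000 = 117.7 mPa*s

117.7


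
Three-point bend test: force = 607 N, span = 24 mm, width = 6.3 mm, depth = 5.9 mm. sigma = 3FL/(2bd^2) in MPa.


sigma = 3*607*24/(2*6.3*5.9^2) = 99.6 MPa

99.6


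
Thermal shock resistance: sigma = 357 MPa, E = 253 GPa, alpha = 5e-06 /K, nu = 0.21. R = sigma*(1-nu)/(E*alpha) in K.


R = 357*(1-0.21)/(253*1000*5e-06) = 223 K

223


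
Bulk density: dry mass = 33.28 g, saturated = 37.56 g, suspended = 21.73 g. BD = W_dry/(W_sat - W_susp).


BD = 33.28 / (37.56 - 21.73) = 33.28 / 15.83 = 2.102 g/cm^3

2.102


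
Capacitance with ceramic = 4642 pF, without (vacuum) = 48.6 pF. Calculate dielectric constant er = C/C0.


er = 4642 / 48.6 = 95.51

95.51


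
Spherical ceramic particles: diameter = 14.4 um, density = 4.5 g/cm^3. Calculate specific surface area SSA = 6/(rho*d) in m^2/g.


SSA = 6 / (4.5 * 14.4) = 0.093 m^2/g

0.093


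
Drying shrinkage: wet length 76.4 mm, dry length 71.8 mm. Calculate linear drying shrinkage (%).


DS = (76.4 - 71.8) / 76.4 * 100 = 6.02%

6.02


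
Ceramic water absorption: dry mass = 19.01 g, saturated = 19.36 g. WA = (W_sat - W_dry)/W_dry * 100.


WA = (19.36 - 19.01) / 19.01 * 100 = 1.84%

1.84


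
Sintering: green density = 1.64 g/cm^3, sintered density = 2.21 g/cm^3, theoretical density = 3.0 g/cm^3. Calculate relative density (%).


Relative = 2.21 / 3.0 * 100 = 73.7%

73.7


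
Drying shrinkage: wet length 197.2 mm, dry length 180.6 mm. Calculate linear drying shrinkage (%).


DS = (197.2 - 180.6) / 197.2 * 100 = 8.42%

8.42


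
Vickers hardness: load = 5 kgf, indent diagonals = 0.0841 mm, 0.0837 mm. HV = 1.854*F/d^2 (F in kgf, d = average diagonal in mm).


d_avg = (0.0841+0.0837)/2 = 0.0839 mm
HV = 1.854*5/0.0839^2 = 1317

1317


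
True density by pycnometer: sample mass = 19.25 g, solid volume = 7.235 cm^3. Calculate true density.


TD = 19.25 / 7.235 = 2.661 g/cm^3

2.661


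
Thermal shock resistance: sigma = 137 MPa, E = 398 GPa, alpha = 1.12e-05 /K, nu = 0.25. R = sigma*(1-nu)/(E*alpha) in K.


R = 137*(1-0.25)/(398*1000*1.12e-05) = 23 K

23


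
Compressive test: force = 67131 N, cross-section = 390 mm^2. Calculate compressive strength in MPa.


CS = 67131 / 390 = 172.1 MPa

172.1


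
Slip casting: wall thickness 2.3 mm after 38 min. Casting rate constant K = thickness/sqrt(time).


K = 2.3 / sqrt(38) = 2.3 / 6.1644 = 0.373 mm/min^0.5

0.373


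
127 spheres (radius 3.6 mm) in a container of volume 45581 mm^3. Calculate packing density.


V_sphere = 4/3*pi*3.6^3 = 195.4322 mm^3
Total V = 127*195.4322 = 24819.8894 mm^3
PD = 24819.8894 / 45581 = 0.545

0.545


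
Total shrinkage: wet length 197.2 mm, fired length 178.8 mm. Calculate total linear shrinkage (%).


TS = (197.2 - 178.8) / 197.2 * 100 = 9.33%

9.33


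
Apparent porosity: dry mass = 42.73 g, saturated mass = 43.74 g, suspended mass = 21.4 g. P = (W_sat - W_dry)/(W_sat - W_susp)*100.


P = (43.74 - 42.73) / (43.74 - 21.4) * 100 = 1.01 / 22.34 * 100 = 4.5%

4.5


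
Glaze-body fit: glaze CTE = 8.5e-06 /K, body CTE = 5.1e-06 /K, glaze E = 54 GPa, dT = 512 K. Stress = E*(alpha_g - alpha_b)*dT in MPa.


Stress = 54*1000*(8.5e-06 - 5.1e-06)*512 = 94.0 MPa

94.0


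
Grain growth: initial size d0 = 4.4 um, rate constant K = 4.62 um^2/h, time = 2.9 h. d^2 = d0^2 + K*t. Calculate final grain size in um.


d^2 = 4.4^2 + 4.62*2.9 = 32.758
d = sqrt(32.758) = 5.72 um

5.72


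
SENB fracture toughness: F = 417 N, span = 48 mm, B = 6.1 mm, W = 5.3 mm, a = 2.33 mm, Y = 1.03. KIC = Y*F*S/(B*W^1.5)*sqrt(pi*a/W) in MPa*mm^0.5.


KIC = 1.03*417*48/(6.1*5.3^1.5)*sqrt(pi*2.33/5.3) = 325.53

325.53


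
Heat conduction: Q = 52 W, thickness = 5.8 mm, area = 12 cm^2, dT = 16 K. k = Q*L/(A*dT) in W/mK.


k = 52*5.8/1000/(12/10000*16) = 15.71 W/mK

15.71


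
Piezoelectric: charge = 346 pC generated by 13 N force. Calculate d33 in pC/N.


d33 = 346 / 13 = 26.6 pC/N

26.6


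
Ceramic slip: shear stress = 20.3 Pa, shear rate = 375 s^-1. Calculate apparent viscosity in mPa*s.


eta = tau/gamma * 1000 = 20.3/375 * 1000 = 54.1 mPa*s

54.1


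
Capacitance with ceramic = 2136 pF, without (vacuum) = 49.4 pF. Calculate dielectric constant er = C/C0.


er = 2136 / 49.4 = 43.24

43.24


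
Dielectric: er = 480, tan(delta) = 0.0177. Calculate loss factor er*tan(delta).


Loss = 480 * 0.0177 = 8.496

8.496


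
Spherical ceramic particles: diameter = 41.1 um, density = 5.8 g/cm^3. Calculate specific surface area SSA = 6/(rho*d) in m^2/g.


SSA = 6 / (5.8 * 41.1) = 0.025 m^2/g

0.025


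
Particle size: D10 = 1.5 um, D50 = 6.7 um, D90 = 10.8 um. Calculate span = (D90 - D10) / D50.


Span = (10.8 - 1.5) / 6.7 = 9.3 / 6.7 = 1.388

1.388


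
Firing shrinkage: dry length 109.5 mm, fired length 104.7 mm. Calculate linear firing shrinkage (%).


FS = (109.5 - 104.7) / 109.5 * 100 = 4.38%

4.38


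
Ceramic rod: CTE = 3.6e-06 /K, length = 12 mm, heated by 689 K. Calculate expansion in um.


dL = 3.6e-06 * 12 * 689 * 1000 = 29.765 um

29.765


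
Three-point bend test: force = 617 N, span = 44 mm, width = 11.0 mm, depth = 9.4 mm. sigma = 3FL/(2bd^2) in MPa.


sigma = 3*617*44/(2*11.0*9.4^2) = 41.9 MPa

41.9


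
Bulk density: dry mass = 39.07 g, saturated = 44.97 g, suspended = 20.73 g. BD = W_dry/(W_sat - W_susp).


BD = 39.07 / (44.97 - 20.73) = 39.07 / 24.24 = 1.612 g/cm^3

1.612


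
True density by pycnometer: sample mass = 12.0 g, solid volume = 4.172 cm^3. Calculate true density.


TD = 12.0 / 4.172 = 2.876 g/cm^3

2.876


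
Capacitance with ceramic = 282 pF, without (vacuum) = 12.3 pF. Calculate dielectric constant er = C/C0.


er = 282 / 12.3 = 22.93

22.93


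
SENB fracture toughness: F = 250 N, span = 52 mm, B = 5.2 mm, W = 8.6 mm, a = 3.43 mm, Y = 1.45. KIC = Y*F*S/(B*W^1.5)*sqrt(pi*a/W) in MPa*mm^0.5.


KIC = 1.45*250*52/(5.2*8.6^1.5)*sqrt(pi*3.43/8.6) = 160.89

160.89


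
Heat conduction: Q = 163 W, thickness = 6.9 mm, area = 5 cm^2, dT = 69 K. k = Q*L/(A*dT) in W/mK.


k = 163*6.9/1000/(5/10000*69) = 32.6 W/mK

32.6


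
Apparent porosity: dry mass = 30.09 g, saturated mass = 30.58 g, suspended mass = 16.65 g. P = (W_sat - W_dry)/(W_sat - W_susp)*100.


P = (30.58 - 30.09) / (30.58 - 16.65) * 100 = 0.49 / 13.93 * 100 = 3.5%

3.5


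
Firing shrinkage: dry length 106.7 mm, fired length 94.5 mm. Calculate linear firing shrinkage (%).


FS = (106.7 - 94.5) / 106.7 * 100 = 11.43%

11.43


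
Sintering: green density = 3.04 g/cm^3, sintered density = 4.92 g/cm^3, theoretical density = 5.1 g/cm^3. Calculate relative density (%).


Relative = 4.92 / 5.1 * 100 = 96.5%

96.5


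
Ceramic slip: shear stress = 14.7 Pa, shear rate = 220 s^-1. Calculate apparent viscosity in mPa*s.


eta = tau/gamma * 1000 = 14.7/220 * 1000 = 66.8 mPa*s

66.8


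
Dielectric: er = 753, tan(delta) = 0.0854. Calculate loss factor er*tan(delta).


Loss = 753 * 0.0854 = 64.306

64.306


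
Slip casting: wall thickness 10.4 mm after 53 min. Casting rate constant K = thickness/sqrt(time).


K = 10.4 / sqrt(53) = 10.4 / 7.2801 = 1.429 mm/min^0.5

1.429


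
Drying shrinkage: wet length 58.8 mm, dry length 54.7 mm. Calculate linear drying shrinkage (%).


DS = (58.8 - 54.7) / 58.8 * 100 = 6.97%

6.97


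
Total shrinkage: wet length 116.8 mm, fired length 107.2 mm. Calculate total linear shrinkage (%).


TS = (116.8 - 107.2) / 116.8 * 100 = 8.22%

8.22


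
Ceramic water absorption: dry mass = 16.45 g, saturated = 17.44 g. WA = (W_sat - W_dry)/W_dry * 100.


WA = (17.44 - 16.45) / 16.45 * 100 = 6.02%

6.02


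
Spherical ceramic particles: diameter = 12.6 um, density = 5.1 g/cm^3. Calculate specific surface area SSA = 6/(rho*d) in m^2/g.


SSA = 6 / (5.1 * 12.6) = 0.093 m^2/g

0.093


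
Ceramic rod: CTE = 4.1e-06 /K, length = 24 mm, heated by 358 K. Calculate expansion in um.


dL = 4.1e-06 * 24 * 358 * 1000 = 35.227 um

35.227


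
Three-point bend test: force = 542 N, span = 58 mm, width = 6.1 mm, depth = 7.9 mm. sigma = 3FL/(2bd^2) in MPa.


sigma = 3*542*58/(2*6.1*7.9^2) = 123.9 MPa

123.9


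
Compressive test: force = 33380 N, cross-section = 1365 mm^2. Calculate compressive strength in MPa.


CS = 33380 / 1365 = 24.5 MPa

24.5


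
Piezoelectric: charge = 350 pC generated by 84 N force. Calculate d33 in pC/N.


d33 = 350 / 84 = 4.2 pC/N

4.2


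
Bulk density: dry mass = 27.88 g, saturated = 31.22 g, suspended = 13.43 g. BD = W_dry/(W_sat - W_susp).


BD = 27.88 / (31.22 - 13.43) = 27.88 / 17.79 = 1.567 g/cm^3

1.567


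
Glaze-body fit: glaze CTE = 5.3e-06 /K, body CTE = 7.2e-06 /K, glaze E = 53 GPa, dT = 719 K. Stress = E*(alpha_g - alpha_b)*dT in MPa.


Stress = 53*1000*(5.3e-06 - 7.2e-06)*719 = -72.4 MPa

-72.4


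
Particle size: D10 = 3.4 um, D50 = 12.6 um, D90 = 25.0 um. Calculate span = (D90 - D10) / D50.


Span = (25.0 - 3.4) / 12.6 = 21.6 / 12.6 = 1.714

1.714


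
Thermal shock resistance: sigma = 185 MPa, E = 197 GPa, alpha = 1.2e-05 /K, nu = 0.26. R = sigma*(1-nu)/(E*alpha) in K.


R = 185*(1-0.26)/(197*1000*1.2e-05) = 58 K

58


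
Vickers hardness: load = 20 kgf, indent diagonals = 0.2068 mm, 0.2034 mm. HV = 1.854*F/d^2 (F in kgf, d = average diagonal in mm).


d_avg = (0.2068+0.2034)/2 = 0.2051 mm
HV = 1.854*20/0.2051^2 = 881

881


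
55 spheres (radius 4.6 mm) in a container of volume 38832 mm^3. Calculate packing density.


V_sphere = 4/3*pi*4.6^3 = 407.7201 mm^3
Total V = 55*407.7201 = 22424.6055 mm^3
PD = 22424.6055 / 38832 = 0.577

0.577


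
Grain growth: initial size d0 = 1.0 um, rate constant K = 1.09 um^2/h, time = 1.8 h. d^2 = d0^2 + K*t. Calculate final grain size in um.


d^2 = 1.0^2 + 1.09*1.8 = 2.962
d = sqrt(2.962) = 1.72 um

1.72


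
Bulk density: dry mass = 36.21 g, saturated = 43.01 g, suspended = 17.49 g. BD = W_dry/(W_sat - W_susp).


BD = 36.21 / (43.01 - 17.49) = 36.21 / 25.52 = 1.419 g/cm^3

1.419


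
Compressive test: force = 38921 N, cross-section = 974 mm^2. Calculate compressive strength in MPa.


CS = 38921 / 974 = 40.0 MPa

40.0


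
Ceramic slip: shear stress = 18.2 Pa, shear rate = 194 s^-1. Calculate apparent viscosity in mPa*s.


eta = tau/gamma * 1000 = 18.2/194 * 1000 = 93.8 mPa*s

93.8


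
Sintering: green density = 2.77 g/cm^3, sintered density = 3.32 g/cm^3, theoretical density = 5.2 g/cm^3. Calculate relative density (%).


Relative = 3.32 / 5.2 * 100 = 63.8%

63.8


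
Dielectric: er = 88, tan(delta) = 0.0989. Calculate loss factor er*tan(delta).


Loss = 88 * 0.0989 = 8.703

8.703


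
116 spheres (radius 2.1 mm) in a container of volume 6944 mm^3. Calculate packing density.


V_sphere = 4/3*pi*2.1^3 = 38.7924 mm^3
Total V = 116*38.7924 = 4499.9184 mm^3
PD = 4499.9184 / 6944 = 0.648

0.648


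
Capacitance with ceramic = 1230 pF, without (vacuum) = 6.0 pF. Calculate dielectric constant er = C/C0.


er = 1230 / 6.0 = 205.0

205.0


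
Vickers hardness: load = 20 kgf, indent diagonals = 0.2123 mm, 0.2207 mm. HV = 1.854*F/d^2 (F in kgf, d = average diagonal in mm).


d_avg = (0.2123+0.2207)/2 = 0.2165 mm
HV = 1.854*20/0.2165^2 = 791

791


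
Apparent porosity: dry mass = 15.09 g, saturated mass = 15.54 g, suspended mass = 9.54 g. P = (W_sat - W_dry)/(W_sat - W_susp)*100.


P = (15.54 - 15.09) / (15.54 - 9.54) * 100 = 0.45 / 6.0 * 100 = 7.5%

7.5


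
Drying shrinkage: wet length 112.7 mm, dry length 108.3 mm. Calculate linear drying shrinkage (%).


DS = (112.7 - 108.3) / 112.7 * 100 = 3.9%

3.9


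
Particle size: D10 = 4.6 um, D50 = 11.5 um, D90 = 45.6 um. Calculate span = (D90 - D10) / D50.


Span = (45.6 - 4.6) / 11.5 = 41.0 / 11.5 = 3.565

3.565


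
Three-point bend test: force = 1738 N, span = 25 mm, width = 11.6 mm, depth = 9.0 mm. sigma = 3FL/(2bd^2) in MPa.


sigma = 3*1738*25/(2*11.6*9.0^2) = 69.4 MPa

69.4


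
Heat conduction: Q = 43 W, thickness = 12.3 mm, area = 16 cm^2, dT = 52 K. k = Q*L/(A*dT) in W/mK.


k = 43*12.3/1000/(16/10000*52) = 6.36 W/mK

6.36


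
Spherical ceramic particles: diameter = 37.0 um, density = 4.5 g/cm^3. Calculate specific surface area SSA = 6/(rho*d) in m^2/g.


SSA = 6 / (4.5 * 37.0) = 0.036 m^2/g

0.036


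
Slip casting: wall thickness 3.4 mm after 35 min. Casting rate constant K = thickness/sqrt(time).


K = 3.4 / sqrt(35) = 3.4 / 5.9161 = 0.575 mm/min^0.5

0.575


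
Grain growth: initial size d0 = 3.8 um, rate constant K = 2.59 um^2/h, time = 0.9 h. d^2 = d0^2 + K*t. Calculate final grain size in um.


d^2 = 3.8^2 + 2.59*0.9 = 16.771
d = sqrt(16.771) = 4.1 um

4.1


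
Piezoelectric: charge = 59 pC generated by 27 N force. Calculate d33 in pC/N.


d33 = 59 / 27 = 2.2 pC/N

2.2


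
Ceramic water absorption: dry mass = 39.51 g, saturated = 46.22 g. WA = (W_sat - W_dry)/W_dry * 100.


WA = (46.22 - 39.51) / 39.51 * 100 = 16.98%

16.98


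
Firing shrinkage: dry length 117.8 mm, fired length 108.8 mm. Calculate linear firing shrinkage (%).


FS = (117.8 - 108.8) / 117.8 * 100 = 7.64%

7.64


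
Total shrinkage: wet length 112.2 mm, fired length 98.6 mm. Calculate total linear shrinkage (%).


TS = (112.2 - 98.6) / 112.2 * 100 = 12.12%

12.12


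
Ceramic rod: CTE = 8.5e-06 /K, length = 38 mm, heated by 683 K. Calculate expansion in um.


dL = 8.5e-06 * 38 * 683 * 1000 = 220.609 um

220.609


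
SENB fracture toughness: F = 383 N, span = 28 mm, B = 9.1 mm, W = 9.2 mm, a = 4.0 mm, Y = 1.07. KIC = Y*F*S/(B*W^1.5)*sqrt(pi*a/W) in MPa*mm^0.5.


KIC = 1.07*383*28/(9.1*9.2^1.5)*sqrt(pi*4.0/9.2) = 52.81

52.81


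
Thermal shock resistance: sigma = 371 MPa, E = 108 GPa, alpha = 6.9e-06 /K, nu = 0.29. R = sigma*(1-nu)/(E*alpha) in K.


R = 371*(1-0.29)/(108*1000*6.9e-06) = 353 K

353


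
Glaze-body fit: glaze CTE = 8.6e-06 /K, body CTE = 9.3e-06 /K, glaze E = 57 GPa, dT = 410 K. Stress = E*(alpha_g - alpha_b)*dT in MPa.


Stress = 57*1000*(8.6e-06 - 9.3e-06)*410 = -16.4 MPa

-16.4


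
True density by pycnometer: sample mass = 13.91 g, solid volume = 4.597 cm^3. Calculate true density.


TD = 13.91 / 4.597 = 3.026 g/cm^3

3.026


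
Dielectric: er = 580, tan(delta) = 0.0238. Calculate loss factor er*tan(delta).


Loss = 580 * 0.0238 = 13.804

13.804


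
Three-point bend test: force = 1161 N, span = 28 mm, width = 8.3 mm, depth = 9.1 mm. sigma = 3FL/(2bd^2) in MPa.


sigma = 3*1161*28/(2*8.3*9.1^2) = 70.9 MPa

70.9


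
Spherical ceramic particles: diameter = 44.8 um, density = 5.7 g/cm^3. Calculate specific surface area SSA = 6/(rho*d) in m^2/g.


SSA = 6 / (5.7 * 44.8) = 0.023 m^2/g

0.023


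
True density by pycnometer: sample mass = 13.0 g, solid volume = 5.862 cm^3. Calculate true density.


TD = 13.0 / 5.862 = 2.218 g/cm^3

2.218


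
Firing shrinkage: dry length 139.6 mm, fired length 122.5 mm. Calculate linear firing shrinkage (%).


FS = (139.6 - 122.5) / 139.6 * 100 = 12.25%

12.25


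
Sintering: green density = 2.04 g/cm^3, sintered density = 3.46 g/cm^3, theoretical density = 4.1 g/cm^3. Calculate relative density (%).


Relative = 3.46 / 4.1 * 100 = 84.4%

84.4


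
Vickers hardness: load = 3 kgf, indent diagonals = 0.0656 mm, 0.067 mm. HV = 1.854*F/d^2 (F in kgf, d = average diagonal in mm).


d_avg = (0.0656+0.067)/2 = 0.0663 mm
HV = 1.854*3/0.0663^2 = 1265

1265


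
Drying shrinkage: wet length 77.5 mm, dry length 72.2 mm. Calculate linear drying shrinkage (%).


DS = (77.5 - 72.2) / 77.5 * 100 = 6.84%

6.84


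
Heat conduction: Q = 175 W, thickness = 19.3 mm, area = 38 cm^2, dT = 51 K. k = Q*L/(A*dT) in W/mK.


k = 175*19.3/1000/(38/10000*51) = 17.43 W/mK

17.43


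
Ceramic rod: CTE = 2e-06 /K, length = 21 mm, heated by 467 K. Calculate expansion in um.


dL = 2e-06 * 21 * 467 * 1000 = 19.614 um

19.614


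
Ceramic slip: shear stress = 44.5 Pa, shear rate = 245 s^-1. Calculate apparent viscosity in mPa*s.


eta = tau/gamma * 1000 = 44.5/245 * 1000 = 181.6 mPa*s

181.6


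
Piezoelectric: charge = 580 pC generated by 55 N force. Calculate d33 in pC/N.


d33 = 580 / 55 = 10.5 pC/N

10.5


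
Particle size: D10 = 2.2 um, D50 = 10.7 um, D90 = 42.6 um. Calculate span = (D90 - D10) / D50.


Span = (42.6 - 2.2) / 10.7 = 40.4 / 10.7 = 3.776

3.776


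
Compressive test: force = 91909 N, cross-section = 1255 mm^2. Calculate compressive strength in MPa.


CS = 91909 / 1255 = 73.2 MPa

73.2


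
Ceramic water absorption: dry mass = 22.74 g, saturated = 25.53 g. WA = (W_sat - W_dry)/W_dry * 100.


WA = (25.53 - 22.74) / 22.74 * 100 = 12.27%

12.27


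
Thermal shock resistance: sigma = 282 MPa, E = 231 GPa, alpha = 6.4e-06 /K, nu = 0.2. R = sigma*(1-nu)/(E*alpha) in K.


R = 282*(1-0.2)/(231*1000*6.4e-06) = 153 K

153


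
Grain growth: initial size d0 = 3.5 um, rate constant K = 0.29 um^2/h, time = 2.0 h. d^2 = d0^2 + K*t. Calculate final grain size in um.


d^2 = 3.5^2 + 0.29*2.0 = 12.83
d = sqrt(12.83) = 3.58 um

3.58


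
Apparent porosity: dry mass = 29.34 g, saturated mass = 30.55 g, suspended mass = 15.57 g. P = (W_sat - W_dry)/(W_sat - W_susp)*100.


P = (30.55 - 29.34) / (30.55 - 15.57) * 100 = 1.21 / 14.98 * 100 = 8.1%

8.1


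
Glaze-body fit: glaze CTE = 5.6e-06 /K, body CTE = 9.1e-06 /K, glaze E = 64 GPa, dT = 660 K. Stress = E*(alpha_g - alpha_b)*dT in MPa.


Stress = 64*1000*(5.6e-06 - 9.1e-06)*660 = -147.8 MPa

-147.8


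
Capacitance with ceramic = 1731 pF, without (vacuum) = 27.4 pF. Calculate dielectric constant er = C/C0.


er = 1731 / 27.4 = 63.18

63.18


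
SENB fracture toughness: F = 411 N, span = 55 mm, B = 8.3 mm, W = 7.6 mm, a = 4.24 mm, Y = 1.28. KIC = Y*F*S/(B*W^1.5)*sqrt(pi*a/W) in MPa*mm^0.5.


KIC = 1.28*411*55/(8.3*7.6^1.5)*sqrt(pi*4.24/7.6) = 220.28

220.28


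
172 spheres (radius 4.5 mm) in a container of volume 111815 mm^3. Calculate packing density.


V_sphere = 4/3*pi*4.5^3 = 381.7035 mm^3
Total V = 172*381.7035 = 65653.002 mm^3
PD = 65653.002 / 111815 = 0.587

0.587


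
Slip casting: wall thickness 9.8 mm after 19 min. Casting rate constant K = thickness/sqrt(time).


K = 9.8 / sqrt(19) = 9.8 / 4.3589 = 2.248 mm/min^0.5

2.248


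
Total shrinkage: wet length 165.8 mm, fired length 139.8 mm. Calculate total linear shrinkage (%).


TS = (165.8 - 139.8) / 165.8 * 100 = 15.68%

15.68


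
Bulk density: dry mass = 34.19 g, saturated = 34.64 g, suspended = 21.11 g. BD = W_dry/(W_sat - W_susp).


BD = 34.19 / (34.64 - 21.11) = 34.19 / 13.53 = 2.527 g/cm^3

2.527


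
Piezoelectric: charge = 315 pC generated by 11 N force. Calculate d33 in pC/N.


d33 = 315 / 11 = 28.6 pC/N

28.6


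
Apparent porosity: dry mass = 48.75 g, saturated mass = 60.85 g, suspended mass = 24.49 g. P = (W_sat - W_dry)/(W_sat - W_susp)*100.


P = (60.85 - 48.75) / (60.85 - 24.49) * 100 = 12.1 / 36.36 * 100 = 33.3%

33.3


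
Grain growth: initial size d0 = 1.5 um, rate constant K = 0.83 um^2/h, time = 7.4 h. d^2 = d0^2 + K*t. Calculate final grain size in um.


d^2 = 1.5^2 + 0.83*7.4 = 8.392
d = sqrt(8.392) = 2.9 um

2.9


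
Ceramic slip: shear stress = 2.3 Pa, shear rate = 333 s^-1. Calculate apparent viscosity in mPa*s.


eta = tau/gamma * 1000 = 2.3/333 * 1000 = 6.9 mPa*s

6.9


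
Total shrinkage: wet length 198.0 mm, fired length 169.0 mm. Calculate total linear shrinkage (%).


TS = (198.0 - 169.0) / 198.0 * 100 = 14.65%

14.65


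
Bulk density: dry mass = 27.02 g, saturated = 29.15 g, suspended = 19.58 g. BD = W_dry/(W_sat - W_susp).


BD = 27.02 / (29.15 - 19.58) = 27.02 / 9.57 = 2.823 g/cm^3

2.823


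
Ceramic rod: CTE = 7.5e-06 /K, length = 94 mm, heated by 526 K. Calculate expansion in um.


dL = 7.5e-06 * 94 * 526 * 1000 = 370.83 um

370.83


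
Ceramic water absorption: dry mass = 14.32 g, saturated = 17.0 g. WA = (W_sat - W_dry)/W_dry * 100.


WA = (17.0 - 14.32) / 14.32 * 100 = 18.72%

18.72


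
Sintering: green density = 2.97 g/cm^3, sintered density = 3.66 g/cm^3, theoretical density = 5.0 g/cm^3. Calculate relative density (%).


Relative = 3.66 / 5.0 * 100 = 73.2%

73.2


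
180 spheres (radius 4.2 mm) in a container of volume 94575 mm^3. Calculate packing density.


V_sphere = 4/3*pi*4.2^3 = 310.3391 mm^3
Total V = 180*310.3391 = 55861.038 mm^3
PD = 55861.038 / 94575 = 0.591

0.591


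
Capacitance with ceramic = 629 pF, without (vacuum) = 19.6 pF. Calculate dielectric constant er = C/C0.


er = 629 / 19.6 = 32.09

32.09


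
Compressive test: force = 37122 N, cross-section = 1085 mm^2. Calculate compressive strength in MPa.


CS = 37122 / 1085 = 34.2 MPa

34.2


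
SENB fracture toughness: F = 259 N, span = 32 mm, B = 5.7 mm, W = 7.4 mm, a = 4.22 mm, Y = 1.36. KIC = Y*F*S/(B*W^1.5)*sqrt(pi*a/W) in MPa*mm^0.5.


KIC = 1.36*259*32/(5.7*7.4^1.5)*sqrt(pi*4.22/7.4) = 131.49

131.49


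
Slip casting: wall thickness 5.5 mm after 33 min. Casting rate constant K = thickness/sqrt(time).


K = 5.5 / sqrt(33) = 5.5 / 5.7446 = 0.957 mm/min^0.5

0.957


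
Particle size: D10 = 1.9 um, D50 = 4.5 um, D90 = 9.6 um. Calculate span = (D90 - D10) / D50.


Span = (9.6 - 1.9) / 4.5 = 7.7 / 4.5 = 1.711

1.711


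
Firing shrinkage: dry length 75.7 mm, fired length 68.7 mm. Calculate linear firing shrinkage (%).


FS = (75.7 - 68.7) / 75.7 * 100 = 9.25%

9.25


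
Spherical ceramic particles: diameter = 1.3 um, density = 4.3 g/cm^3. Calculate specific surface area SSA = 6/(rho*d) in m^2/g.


SSA = 6 / (4.3 * 1.3) = 1.073 m^2/g

1.073


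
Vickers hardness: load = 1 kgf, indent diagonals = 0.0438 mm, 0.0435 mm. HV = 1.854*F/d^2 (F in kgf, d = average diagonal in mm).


d_avg = (0.0438+0.0435)/2 = 0.04365 mm
HV = 1.854*1/0.04365^2 = 973

973


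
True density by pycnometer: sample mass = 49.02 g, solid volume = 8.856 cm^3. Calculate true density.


TD = 49.02 / 8.856 = 5.535 g/cm^3

5.535


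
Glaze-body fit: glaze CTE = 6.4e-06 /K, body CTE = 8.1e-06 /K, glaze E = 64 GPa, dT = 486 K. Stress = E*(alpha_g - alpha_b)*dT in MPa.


Stress = 64*1000*(6.4e-06 - 8.1e-06)*486 = -52.9 MPa

-52.9


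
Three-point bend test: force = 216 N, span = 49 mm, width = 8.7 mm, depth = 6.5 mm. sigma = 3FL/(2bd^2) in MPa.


sigma = 3*216*49/(2*8.7*6.5^2) = 43.2 MPa

43.2


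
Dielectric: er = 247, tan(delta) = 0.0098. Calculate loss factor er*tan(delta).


Loss = 247 * 0.0098 = 2.421

2.421


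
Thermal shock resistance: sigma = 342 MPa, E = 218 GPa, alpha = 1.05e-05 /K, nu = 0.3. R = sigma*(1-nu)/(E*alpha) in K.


R = 342*(1-0.3)/(218*1000*1.05e-05) = 105 K

105


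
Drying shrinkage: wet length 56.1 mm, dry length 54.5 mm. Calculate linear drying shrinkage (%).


DS = (56.1 - 54.5) / 56.1 * 100 = 2.85%

2.85


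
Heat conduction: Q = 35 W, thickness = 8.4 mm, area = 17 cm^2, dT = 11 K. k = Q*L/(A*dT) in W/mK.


k = 35*8.4/1000/(17/10000*11) = 15.72 W/mK

15.72


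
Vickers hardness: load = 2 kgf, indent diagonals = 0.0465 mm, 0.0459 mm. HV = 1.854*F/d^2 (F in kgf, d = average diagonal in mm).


d_avg = (0.0465+0.0459)/2 = 0.0462 mm
HV = 1.854*2/0.0462^2 = 1737

1737


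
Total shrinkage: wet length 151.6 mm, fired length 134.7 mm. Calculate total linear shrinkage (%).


TS = (151.6 - 134.7) / 151.6 * 100 = 11.15%

11.15


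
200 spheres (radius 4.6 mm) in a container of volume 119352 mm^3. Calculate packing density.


V_sphere = 4/3*pi*4.6^3 = 407.7201 mm^3
Total V = 200*407.7201 = 81544.02 mm^3
PD = 81544.02 / 119352 = 0.683

0.683


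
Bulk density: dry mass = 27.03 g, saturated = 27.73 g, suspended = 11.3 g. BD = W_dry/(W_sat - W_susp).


BD = 27.03 / (27.73 - 11.3) = 27.03 / 16.43 = 1.645 g/cm^3

1.645


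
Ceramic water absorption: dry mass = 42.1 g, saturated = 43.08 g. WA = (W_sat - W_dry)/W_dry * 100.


WA = (43.08 - 42.1) / 42.1 * 100 = 2.33%

2.33


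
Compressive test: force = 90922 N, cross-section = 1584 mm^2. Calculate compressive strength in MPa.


CS = 90922 / 1584 = 57.4 MPa

57.4


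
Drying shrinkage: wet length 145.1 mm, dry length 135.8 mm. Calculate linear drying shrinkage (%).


DS = (145.1 - 135.8) / 145.1 * 100 = 6.41%

6.41


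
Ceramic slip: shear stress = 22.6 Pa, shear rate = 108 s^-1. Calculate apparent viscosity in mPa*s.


eta = tau/gamma * 1000 = 22.6/108 * 1000 = 209.3 mPa*s

209.3


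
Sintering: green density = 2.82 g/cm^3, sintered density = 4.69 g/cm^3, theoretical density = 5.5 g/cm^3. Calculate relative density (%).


Relative = 4.69 / 5.5 * 100 = 85.3%

85.3


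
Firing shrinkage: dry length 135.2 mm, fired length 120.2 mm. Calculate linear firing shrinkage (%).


FS = (135.2 - 120.2) / 135.2 * 100 = 11.09%

11.09


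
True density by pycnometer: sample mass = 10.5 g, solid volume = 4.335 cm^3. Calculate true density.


TD = 10.5 / 4.335 = 2.422 g/cm^3

2.422


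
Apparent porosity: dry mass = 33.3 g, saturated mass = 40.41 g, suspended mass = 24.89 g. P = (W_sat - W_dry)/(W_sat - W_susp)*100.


P = (40.41 - 33.3) / (40.41 - 24.89) * 100 = 7.11 / 15.52 * 100 = 45.8%

45.8


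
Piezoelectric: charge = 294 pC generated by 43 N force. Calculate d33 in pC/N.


d33 = 294 / 43 = 6.8 pC/N

6.8


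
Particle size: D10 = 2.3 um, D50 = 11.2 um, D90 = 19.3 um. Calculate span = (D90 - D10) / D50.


Span = (19.3 - 2.3) / 11.2 = 17.0 / 11.2 = 1.518

1.518


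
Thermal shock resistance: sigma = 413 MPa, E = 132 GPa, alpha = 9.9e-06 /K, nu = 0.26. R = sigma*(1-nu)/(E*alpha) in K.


R = 413*(1-0.26)/(132*1000*9.9e-06) = 234 K

234


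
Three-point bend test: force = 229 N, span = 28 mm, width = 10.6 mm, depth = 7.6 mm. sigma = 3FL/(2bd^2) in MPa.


sigma = 3*229*28/(2*10.6*7.6^2) = 15.7 MPa

15.7


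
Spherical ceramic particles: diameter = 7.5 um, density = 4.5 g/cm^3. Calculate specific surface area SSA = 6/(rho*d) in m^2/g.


SSA = 6 / (4.5 * 7.5) = 0.178 m^2/g

0.178


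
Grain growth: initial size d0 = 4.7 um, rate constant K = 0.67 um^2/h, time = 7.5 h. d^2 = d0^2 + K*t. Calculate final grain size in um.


d^2 = 4.7^2 + 0.67*7.5 = 27.115
d = sqrt(27.115) = 5.21 um

5.21


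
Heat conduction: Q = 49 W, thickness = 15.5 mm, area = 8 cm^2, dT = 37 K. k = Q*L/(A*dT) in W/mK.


k = 49*15.5/1000/(8/10000*37) = 25.66 W/mK

25.66


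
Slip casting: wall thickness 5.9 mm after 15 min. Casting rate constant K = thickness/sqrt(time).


K = 5.9 / sqrt(15) = 5.9 / 3.873 = 1.523 mm/min^0.5

1.523


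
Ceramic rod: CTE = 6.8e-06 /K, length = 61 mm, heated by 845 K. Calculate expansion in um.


dL = 6.8e-06 * 61 * 845 * 1000 = 350.506 um

350.506


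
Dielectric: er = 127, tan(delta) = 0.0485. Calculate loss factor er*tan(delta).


Loss = 127 * 0.0485 = 6.16

6.16


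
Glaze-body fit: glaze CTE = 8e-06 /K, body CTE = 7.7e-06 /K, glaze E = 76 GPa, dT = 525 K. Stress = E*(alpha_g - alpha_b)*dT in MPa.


Stress = 76*1000*(8e-06 - 7.7e-06)*525 = 12.0 MPa

12.0


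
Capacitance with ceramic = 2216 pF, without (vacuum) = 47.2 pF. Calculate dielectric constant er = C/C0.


er = 2216 / 47.2 = 46.95

46.95


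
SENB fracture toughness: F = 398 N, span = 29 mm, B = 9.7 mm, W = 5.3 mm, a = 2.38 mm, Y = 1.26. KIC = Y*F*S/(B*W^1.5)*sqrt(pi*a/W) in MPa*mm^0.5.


KIC = 1.26*398*29/(9.7*5.3^1.5)*sqrt(pi*2.38/5.3) = 145.95

145.95


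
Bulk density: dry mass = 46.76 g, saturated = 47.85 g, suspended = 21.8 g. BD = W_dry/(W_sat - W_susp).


BD = 46.76 / (47.85 - 21.8) = 46.76 / 26.05 = 1.795 g/cm^3

1.795


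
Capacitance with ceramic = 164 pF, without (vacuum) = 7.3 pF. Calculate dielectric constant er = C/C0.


er = 164 / 7.3 = 22.47

22.47


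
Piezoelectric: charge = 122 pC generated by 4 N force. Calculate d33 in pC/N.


d33 = 122 / 4 = 30.5 pC/N

30.5


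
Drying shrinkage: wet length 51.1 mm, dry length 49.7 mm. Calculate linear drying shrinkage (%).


DS = (51.1 - 49.7) / 51.1 * 100 = 2.74%

2.74


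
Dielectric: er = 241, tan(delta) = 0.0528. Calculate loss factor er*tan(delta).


Loss = 241 * 0.0528 = 12.725

12.725


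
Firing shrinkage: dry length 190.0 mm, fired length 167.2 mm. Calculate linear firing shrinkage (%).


FS = (190.0 - 167.2) / 190.0 * 100 = 12.0%

12.0


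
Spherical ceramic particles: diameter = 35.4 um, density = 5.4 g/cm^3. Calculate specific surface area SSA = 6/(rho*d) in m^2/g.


SSA = 6 / (5.4 * 35.4) = 0.031 m^2/g

0.031


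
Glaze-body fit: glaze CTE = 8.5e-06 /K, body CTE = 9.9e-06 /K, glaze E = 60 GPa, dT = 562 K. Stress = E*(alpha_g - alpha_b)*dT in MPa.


Stress = 60*1000*(8.5e-06 - 9.9e-06)*562 = -47.2 MPa

-47.2


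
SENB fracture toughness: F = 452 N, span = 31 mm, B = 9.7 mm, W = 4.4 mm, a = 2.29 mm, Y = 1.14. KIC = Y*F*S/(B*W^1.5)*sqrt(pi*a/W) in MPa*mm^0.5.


KIC = 1.14*452*31/(9.7*4.4^1.5)*sqrt(pi*2.29/4.4) = 228.15

228.15


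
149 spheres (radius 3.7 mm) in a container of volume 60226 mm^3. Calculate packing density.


V_sphere = 4/3*pi*3.7^3 = 212.1748 mm^3
Total V = 149*212.1748 = 31614.0452 mm^3
PD = 31614.0452 / 60226 = 0.525

0.525


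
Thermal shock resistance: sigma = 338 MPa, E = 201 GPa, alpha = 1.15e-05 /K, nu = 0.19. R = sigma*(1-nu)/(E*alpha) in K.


R = 338*(1-0.19)/(201*1000*1.15e-05) = 118 K

118


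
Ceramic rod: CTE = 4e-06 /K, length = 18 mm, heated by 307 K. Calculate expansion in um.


dL = 4e-06 * 18 * 307 * 1000 = 22.104 um

22.104


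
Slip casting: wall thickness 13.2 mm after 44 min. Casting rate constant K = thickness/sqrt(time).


K = 13.2 / sqrt(44) = 13.2 / 6.6332 = 1.99 mm/min^0.5

1.99


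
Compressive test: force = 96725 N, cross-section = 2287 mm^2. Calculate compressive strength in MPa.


CS = 96725 / 2287 = 42.3 MPa

42.3


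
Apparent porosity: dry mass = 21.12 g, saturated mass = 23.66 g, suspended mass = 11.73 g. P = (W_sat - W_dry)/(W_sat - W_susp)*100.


P = (23.66 - 21.12) / (23.66 - 11.73) * 100 = 2.54 / 11.93 * 100 = 21.3%

21.3


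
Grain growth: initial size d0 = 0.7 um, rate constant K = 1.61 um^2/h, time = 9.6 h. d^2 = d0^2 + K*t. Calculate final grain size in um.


d^2 = 0.7^2 + 1.61*9.6 = 15.946
d = sqrt(15.946) = 3.99 um

3.99


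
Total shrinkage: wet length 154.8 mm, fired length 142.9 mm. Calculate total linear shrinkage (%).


TS = (154.8 - 142.9) / 154.8 * 100 = 7.69%

7.69


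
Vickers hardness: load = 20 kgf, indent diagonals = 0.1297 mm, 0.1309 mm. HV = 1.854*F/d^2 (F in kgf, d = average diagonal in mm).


d_avg = (0.1297+0.1309)/2 = 0.1303 mm
HV = 1.854*20/0.1303^2 = 2184

2184


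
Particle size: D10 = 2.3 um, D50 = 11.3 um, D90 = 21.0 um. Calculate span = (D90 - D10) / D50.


Span = (21.0 - 2.3) / 11.3 = 18.7 / 11.3 = 1.655

1.655


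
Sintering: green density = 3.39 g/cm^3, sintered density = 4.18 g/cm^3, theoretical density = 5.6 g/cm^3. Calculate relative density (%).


Relative = 4.18 / 5.6 * 100 = 74.6%

74.6


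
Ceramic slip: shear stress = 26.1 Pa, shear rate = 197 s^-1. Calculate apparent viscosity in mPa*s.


eta = tau/gamma * 1000 = 26.1/197 * 1000 = 132.5 mPa*s

132.5


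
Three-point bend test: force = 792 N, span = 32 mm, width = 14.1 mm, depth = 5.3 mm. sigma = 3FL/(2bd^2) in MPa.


sigma = 3*792*32/(2*14.1*5.3^2) = 96.0 MPa

96.0


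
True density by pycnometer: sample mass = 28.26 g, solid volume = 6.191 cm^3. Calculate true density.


TD = 28.26 / 6.191 = 4.565 g/cm^3

4.565


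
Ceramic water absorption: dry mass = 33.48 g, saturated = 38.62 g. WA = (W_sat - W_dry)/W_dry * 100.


WA = (38.62 - 33.48) / 33.48 * 100 = 15.35%

15.35


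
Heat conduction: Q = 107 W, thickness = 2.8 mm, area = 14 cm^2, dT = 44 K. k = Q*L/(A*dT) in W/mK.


k = 107*2.8/1000/(14/10000*44) = 4.86 W/mK

4.86


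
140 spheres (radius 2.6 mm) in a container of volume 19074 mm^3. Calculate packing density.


V_sphere = 4/3*pi*2.6^3 = 73.6222 mm^3
Total V = 140*73.6222 = 10307.108 mm^3
PD = 10307.108 / 19074 = 0.54

0.54


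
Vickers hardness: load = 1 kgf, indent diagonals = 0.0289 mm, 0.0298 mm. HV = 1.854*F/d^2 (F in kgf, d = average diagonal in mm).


d_avg = (0.0289+0.0298)/2 = 0.02935 mm
HV = 1.854*1/0.02935^2 = 2152

2152


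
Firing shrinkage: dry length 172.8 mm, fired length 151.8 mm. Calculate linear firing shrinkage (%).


FS = (172.8 - 151.8) / 172.8 * 100 = 12.15%

12.15


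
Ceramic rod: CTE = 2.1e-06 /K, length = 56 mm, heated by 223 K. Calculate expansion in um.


dL = 2.1e-06 * 56 * 223 * 1000 = 26.225 um

26.225


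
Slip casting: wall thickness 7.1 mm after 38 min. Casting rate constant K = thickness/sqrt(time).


K = 7.1 / sqrt(38) = 7.1 / 6.1644 = 1.152 mm/min^0.5

1.152


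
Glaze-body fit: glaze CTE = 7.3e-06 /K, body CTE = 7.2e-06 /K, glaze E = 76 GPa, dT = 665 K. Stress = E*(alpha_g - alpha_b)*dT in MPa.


Stress = 76*1000*(7.3e-06 - 7.2e-06)*665 = 5.1 MPa

5.1


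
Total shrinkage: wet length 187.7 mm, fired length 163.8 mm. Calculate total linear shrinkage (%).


TS = (187.7 - 163.8) / 187.7 * 100 = 12.73%

12.73


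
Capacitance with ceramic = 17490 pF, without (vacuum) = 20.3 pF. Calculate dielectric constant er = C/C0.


er = 17490 / 20.3 = 861.58

861.58


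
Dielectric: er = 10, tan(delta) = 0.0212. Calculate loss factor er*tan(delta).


Loss = 10 * 0.0212 = 0.212

0.212


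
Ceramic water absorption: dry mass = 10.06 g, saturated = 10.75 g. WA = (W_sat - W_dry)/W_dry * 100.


WA = (10.75 - 10.06) / 10.06 * 100 = 6.86%

6.86


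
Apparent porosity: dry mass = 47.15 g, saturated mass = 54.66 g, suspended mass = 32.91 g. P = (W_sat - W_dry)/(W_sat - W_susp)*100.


P = (54.66 - 47.15) / (54.66 - 32.91) * 100 = 7.51 / 21.75 * 100 = 34.5%

34.5


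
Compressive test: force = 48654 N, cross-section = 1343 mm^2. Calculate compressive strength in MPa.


CS = 48654 / 1343 = 36.2 MPa

36.2


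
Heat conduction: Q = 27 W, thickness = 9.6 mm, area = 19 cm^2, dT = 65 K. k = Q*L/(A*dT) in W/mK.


k = 27*9.6/1000/(19/10000*65) = 2.1 W/mK

2.1


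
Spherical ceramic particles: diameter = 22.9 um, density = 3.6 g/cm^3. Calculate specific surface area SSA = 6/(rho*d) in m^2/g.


SSA = 6 / (3.6 * 22.9) = 0.073 m^2/g

0.073


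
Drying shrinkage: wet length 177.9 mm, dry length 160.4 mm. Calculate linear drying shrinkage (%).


DS = (177.9 - 160.4) / 177.9 * 100 = 9.84%

9.84


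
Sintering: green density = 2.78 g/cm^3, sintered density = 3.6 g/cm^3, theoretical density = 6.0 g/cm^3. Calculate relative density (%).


Relative = 3.6 / 6.0 * 100 = 60.0%

60.0


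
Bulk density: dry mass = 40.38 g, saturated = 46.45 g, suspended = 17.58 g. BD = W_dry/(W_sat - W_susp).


BD = 40.38 / (46.45 - 17.58) = 40.38 / 28.87 = 1.399 g/cm^3

1.399


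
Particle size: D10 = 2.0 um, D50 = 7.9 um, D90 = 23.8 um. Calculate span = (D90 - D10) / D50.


Span = (23.8 - 2.0) / 7.9 = 21.8 / 7.9 = 2.759

2.759


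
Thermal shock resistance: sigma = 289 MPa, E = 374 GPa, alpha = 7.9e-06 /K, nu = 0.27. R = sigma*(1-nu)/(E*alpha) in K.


R = 289*(1-0.27)/(374*1000*7.9e-06) = 71 K

71


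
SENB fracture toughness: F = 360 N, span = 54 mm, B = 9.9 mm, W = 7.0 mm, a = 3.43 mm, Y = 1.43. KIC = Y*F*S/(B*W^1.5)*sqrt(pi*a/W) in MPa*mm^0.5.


KIC = 1.43*360*54/(9.9*7.0^1.5)*sqrt(pi*3.43/7.0) = 188.11

188.11
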